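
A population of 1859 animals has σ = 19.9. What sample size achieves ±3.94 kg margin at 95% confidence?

Without FPC: n₀ = (1.96×19.9/3.94)² = 98.0. With FPC: n = n₀N/(n₀+N-1) = 93.1 → n = 94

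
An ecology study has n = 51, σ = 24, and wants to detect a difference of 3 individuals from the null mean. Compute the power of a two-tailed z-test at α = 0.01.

SE = σ/√n = 24/√51 = 3.361. Non-centrality λ = d/SE = 3/3.361 = 0.893. Power ≈ Φ(λ - z_{α/2}) = Φ(0.893 - 2.576) = Φ(-1.683) = 0.046.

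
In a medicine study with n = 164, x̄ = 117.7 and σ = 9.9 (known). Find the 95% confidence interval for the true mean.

CI = x̄ ± z*(σ/√n) = 117.7 ± 1.96(9.9/√164) = 117.7 ± 1.52 = (116.18, 119.22)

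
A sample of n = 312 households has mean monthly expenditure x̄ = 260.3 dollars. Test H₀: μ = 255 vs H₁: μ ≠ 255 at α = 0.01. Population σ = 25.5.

z = (x̄ - μ₀)/(σ/√n) = (260.3 - 255)/(25.5/√312) = 3.671. Critical value: ±2.576. Since |3.671| > 2.576, Reject H₀.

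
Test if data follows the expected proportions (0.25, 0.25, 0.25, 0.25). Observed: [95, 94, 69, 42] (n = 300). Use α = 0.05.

Expected: [75.0, 75.0, 75.0, 75.0]. χ² = 25.147. df = 3, critical = 7.815. Reject H₀.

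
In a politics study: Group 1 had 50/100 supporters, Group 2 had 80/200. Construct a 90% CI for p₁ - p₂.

p̂₁ = 0.5, p̂₂ = 0.4. Difference = 0.1. CI = (-0.0, 0.2)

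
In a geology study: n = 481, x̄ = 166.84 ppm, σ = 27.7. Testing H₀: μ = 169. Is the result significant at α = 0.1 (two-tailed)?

z = (166.84 - 169)/(27.7/√481) = -1.71. Since |z| > 1.645, significant at α = 0.1.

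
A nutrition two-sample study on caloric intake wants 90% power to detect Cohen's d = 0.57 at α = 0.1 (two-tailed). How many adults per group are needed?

z_{α/2} = 1.645, z_β = Φ⁻¹(0.9) = 1.282. For medium effect (d = 0.57): n per group = 2(z_{α/2} + z_β)²/d² = 2(1.645 + 1.282)²/0.57² = 52.7 → 53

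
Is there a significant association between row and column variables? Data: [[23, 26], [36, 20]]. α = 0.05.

χ² = 3.195. df = 1, critical = 3.841. Fail to reject H₀. No evidence of dependence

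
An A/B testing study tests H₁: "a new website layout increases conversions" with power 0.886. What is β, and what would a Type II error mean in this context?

β = 1 - power = 1 - 0.886 = 0.114. A Type II error is failing to reject H₀ when H₀ is false (false negative) — here, failing to conclude that a new website layout increases conversions when in fact it is true. Consequence: discarding a layout that would have improved conversions — lost revenue.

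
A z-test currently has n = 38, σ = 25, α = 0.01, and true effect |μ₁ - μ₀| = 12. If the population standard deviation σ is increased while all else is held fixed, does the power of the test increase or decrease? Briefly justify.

Power decreases: a larger σ inflates the standard error σ/√n, pulling the sampling distribution under H₁ back toward the critical value.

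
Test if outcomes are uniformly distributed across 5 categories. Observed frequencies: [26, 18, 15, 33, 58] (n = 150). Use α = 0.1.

Expected = 30 each. χ² = Σ(O-E)²/E = 39.267. df = 4, critical value = 7.779. Reject H₀.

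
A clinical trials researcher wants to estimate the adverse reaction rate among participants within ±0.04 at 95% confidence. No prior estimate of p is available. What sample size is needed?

Conservative approach: use p = 0.5 (maximizes p(1-p) = 0.25). n = z²(0.25)/E² = 1.96²×0.25/0.04² = 600.2 → n = 601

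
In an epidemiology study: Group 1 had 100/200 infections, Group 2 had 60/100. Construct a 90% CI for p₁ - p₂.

p̂₁ = 0.5, p̂₂ = 0.6. Difference = -0.1. CI = (-0.199, -0.001)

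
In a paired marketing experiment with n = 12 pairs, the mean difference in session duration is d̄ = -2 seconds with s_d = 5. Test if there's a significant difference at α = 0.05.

t = d̄/(s_d/√n) = -2/(5/√12) = -1.386. df = 11, critical t = ±2.201. Fail to reject H₀.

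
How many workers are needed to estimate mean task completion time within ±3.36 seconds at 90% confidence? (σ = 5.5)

n = (z*σ/E)² = (1.645×5.5/3.36)² = 7.3 → n = 8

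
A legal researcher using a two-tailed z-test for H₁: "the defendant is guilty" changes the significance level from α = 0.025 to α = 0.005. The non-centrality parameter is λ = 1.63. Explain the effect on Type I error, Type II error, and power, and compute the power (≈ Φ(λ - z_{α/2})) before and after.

Decreasing α from 0.025 to 0.005:
• Type I error rate decreases (α is the Type I rate by definition).
• Critical value moves from z_{α/2} = 2.241 to 2.807, so power = Φ(λ - z_{α/2}) goes from Φ(1.63 - 2.241) = 0.271 to Φ(1.63 - 2.807) = 0.12.
• Type II error rate β = 1 - power therefore increases (0.729 → 0.88).
Appropriate when false positives are costly — here, convicting an innocent person.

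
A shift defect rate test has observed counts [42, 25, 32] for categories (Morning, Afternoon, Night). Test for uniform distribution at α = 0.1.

Expected = 33 each. χ² = Σ(O-E)²/E = 4.424. df = 2, critical value = 4.605. Fail to reject H₀.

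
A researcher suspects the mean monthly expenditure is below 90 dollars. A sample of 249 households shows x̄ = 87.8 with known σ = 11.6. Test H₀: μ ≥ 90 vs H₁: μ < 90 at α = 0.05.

z = -2.993. Critical value: -1.645. Reject H₀.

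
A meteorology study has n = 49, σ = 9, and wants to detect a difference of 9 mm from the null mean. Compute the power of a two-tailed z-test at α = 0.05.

SE = σ/√n = 9/√49 = 1.286. Non-centrality λ = d/SE = 9/1.286 = 7.0. Power ≈ Φ(λ - z_{α/2}) = Φ(7.0 - 1.96) = Φ(5.04) = 1.0.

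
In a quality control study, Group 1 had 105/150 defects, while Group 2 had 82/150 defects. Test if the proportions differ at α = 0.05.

p̂₁ = 0.7, p̂₂ = 0.547, pooled p̂ = 0.623. z = 2.74. Critical: ±1.96. Reject H₀.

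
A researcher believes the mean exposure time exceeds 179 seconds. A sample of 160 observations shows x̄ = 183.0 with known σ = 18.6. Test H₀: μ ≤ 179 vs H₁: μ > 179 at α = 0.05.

z = 2.72. Critical value: 1.645. Reject H₀.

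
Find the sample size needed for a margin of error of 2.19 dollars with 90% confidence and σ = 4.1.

n = (z*σ/E)² = (1.645×4.1/2.19)² = 9.5 → n = 10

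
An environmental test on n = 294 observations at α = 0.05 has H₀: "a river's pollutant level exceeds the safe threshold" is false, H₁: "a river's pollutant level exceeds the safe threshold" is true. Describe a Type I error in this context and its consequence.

Type I error: rejecting H₀ when it is true — concluding that a river's pollutant level exceeds the safe threshold when in fact it is not. Consequence: shutting down a compliant factory unnecessarily.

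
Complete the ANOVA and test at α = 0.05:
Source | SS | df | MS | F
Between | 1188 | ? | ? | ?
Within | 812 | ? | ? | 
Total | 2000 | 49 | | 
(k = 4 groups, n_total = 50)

df_between = 3, df_within = 46. MS_between = 396.0, MS_within = 17.65. F = 22.433, F_crit ≈ 2.807. Reject H₀.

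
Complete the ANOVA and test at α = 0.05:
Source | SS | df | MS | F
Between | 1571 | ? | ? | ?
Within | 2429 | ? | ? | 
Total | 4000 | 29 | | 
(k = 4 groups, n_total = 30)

df_between = 3, df_within = 26. MS_between = 523.67, MS_within = 93.42. F = 5.605, F_crit ≈ 2.975. Reject H₀.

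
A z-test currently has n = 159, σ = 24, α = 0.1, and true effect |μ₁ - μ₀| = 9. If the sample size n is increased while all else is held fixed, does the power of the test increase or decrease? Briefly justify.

Power increases: a larger n shrinks the standard error σ/√n, moving the sampling distribution under H₁ further from the critical value.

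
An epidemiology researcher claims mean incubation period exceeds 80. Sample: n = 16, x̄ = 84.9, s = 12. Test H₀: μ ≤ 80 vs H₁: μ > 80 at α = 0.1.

t = (84.9 - 80)/(12/√16) = 1.633, df = 15. Critical t = 1.341. Reject H₀.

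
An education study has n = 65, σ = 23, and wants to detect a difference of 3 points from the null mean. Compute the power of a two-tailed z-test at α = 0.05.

SE = σ/√n = 23/√65 = 2.853. Non-centrality λ = d/SE = 3/2.853 = 1.052. Power ≈ Φ(λ - z_{α/2}) = Φ(1.052 - 1.96) = Φ(-0.908) = 0.182.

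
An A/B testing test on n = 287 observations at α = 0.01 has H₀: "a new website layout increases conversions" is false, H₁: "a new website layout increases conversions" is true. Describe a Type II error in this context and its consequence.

Type II error: failing to reject H₀ when it is false — concluding that a new website layout increases conversions is not supported when in fact it is. Consequence: discarding a layout that would have improved conversions — lost revenue.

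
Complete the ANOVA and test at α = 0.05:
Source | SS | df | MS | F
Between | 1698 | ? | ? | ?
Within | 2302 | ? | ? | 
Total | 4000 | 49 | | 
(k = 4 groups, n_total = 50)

df_between = 3, df_within = 46. MS_between = 566.0, MS_within = 50.04. F = 11.31, F_crit ≈ 2.807. Reject H₀.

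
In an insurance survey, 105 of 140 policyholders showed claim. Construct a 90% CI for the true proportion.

p̂ = 0.75. CI = p̂ ± z*√(p̂(1-p̂)/n) = (0.69, 0.81)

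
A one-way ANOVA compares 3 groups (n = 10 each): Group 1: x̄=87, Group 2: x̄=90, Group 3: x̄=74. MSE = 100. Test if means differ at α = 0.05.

Grand mean = 83.67. SS_between = 1446.67, MS_between = 723.33. F = 7.233, F_crit ≈ 3.354. Reject H₀.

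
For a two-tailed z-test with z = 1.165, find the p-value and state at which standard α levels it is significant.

p = 2·P(Z > |1.165|) = 2·(1 - Φ(1.165)) ≈ 0.244. Not significant at any standard level.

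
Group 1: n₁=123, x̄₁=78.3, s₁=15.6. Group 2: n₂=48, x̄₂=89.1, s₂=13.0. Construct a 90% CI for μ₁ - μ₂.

Difference = -10.8. SE = √(15.6²/123 + 13.0²/48) = 2.345. CI = (-14.66, -6.94)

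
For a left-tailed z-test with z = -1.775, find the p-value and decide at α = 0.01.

p = P(Z < -1.775) = Φ(-1.775) ≈ 0.0379. Since p ≥ 0.01, fail to reject H₀ (not significant) at α = 0.01.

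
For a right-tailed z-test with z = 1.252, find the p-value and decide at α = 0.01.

p = P(Z > 1.252) = 1 - Φ(1.252) ≈ 0.1053. Since p ≥ 0.01, fail to reject H₀ (not significant) at α = 0.01.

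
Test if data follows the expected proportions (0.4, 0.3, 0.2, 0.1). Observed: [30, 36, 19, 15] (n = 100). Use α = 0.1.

Expected: [40.0, 30.0, 20.0, 10.0]. χ² = 6.25. df = 3, critical = 6.251. Fail to reject H₀.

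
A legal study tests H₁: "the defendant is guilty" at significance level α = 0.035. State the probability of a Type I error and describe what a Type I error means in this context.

P(Type I error) = α = 0.035. A Type I error is rejecting H₀ when H₀ is actually true (false positive) — here, concluding that the defendant is guilty when in fact this is not the case. Consequence: convicting an innocent person.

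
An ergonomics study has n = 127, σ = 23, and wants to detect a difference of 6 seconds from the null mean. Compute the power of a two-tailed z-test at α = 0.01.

SE = σ/√n = 23/√127 = 2.041. Non-centrality λ = d/SE = 6/2.041 = 2.94. Power ≈ Φ(λ - z_{α/2}) = Φ(2.94 - 2.576) = Φ(0.364) = 0.642.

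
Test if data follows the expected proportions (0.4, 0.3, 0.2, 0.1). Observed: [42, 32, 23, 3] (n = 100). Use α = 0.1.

Expected: [40.0, 30.0, 20.0, 10.0]. χ² = 5.583. df = 3, critical = 6.251. Fail to reject H₀.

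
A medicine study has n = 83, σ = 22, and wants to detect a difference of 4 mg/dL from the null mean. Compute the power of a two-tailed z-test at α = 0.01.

SE = σ/√n = 22/√83 = 2.415. Non-centrality λ = d/SE = 4/2.415 = 1.656. Power ≈ Φ(λ - z_{α/2}) = Φ(1.656 - 2.576) = Φ(-0.92) = 0.179.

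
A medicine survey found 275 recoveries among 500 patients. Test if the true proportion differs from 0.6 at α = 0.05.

p̂ = 0.55, p₀ = 0.6. z = (p̂ - p₀)/√(p₀(1-p₀)/n) = -2.282. Critical: ±1.96. Reject H₀.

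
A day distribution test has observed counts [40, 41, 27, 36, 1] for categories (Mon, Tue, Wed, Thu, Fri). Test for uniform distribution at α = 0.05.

Expected = 29 each. χ² = Σ(O-E)²/E = 38.0. df = 4, critical value = 9.488. Reject H₀.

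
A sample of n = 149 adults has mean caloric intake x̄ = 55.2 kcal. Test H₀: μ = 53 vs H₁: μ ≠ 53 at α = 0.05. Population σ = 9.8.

z = (x̄ - μ₀)/(σ/√n) = (55.2 - 53)/(9.8/√149) = 2.74. Critical value: ±1.96. Since |2.74| > 1.96, Reject H₀.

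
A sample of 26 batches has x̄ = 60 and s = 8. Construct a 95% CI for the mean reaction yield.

CI = x̄ ± t*(s/√n) = 60 ± 2.06(8/√26) = (56.77, 63.23)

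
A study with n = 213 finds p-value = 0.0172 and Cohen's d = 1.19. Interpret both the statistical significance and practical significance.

Statistically significant (p = 0.0172 < 0.05). Cohen's d = 1.19 indicates a large effect size. Both statistical and practical significance should be considered.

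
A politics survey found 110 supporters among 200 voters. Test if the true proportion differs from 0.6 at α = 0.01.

p̂ = 0.55, p₀ = 0.6. z = (p̂ - p₀)/√(p₀(1-p₀)/n) = -1.443. Critical: ±2.576. Fail to reject H₀.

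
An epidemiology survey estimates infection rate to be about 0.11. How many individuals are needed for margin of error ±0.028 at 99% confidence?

n = z²p(1-p)/E² = 2.576²×0.11×0.89/0.028² = 828.6 → n = 829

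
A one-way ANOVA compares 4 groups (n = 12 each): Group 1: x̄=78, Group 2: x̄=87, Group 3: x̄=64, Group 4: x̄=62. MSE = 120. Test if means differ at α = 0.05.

Grand mean = 72.75. SS_between = 5073.0, MS_between = 1691.0. F = 14.092, F_crit ≈ 2.816. Reject H₀.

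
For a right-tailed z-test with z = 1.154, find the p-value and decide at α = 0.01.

p = P(Z > 1.154) = 1 - Φ(1.154) ≈ 0.1243. Since p ≥ 0.01, fail to reject H₀ (not significant) at α = 0.01.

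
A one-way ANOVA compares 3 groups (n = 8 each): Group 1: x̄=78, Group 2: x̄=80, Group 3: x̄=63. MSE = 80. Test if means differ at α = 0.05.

Grand mean = 73.67. SS_between = 1381.33, MS_between = 690.67. F = 8.633, F_crit ≈ 3.467. Reject H₀.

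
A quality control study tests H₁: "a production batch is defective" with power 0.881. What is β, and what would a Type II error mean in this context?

β = 1 - power = 1 - 0.881 = 0.119. A Type II error is failing to reject H₀ when H₀ is false (false negative) — here, failing to conclude that a production batch is defective when in fact it is true. Consequence: shipping a defective batch — faulty products reach customers.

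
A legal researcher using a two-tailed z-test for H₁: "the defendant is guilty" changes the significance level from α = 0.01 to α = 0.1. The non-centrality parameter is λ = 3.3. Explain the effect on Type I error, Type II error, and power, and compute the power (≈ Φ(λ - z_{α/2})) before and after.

Increasing α from 0.01 to 0.1:
• Type I error rate increases (α is the Type I rate by definition).
• Critical value moves from z_{α/2} = 2.576 to 1.645, so power = Φ(λ - z_{α/2}) goes from Φ(3.3 - 2.576) = 0.765 to Φ(3.3 - 1.645) = 0.951.
• Type II error rate β = 1 - power therefore decreases (0.235 → 0.049).
Appropriate when false negatives are costly — here, acquitting a guilty person.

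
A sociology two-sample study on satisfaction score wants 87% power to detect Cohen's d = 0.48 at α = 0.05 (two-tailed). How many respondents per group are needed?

z_{α/2} = 1.96, z_β = Φ⁻¹(0.87) = 1.126. For small effect (d = 0.48): n per group = 2(z_{α/2} + z_β)²/d² = 2(1.96 + 1.126)²/0.48² = 82.7 → 83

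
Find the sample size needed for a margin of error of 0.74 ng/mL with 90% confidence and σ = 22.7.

n = (z*σ/E)² = (1.645×22.7/0.74)² = 2546.4 → n = 2547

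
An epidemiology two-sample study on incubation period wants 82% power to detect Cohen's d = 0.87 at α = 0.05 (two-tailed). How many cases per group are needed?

z_{α/2} = 1.96, z_β = Φ⁻¹(0.82) = 0.915. For large effect (d = 0.87): n per group = 2(z_{α/2} + z_β)²/d² = 2(1.96 + 0.915)²/0.87² = 21.8 → 22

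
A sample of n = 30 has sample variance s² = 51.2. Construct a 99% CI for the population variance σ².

df = 29. χ²_{0.005} = 52.336, χ²_{0.995} = 13.121. CI for σ² = ((n-1)s²/χ²_{α/2}, (n-1)s²/χ²_{1-α/2}) = (29·51.2/52.336, 29·51.2/13.121) = (28.37, 113.16)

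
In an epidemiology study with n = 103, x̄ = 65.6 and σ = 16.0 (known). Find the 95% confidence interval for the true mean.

CI = x̄ ± z*(σ/√n) = 65.6 ± 1.96(16.0/√103) = 65.6 ± 3.09 = (62.51, 68.69)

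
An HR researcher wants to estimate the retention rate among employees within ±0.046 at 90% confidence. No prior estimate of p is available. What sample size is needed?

Conservative approach: use p = 0.5 (maximizes p(1-p) = 0.25). n = z²(0.25)/E² = 1.645²×0.25/0.046² = 319.7 → n = 320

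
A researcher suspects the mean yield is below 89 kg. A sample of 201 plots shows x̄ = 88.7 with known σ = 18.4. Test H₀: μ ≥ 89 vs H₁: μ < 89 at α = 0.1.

z = -0.231. Critical value: -1.28. Fail to reject H₀.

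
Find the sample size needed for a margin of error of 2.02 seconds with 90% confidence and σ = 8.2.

n = (z*σ/E)² = (1.645×8.2/2.02)² = 44.6 → n = 45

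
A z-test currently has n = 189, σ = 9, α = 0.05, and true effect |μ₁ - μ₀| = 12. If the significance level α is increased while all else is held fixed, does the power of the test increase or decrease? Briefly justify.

Power increases: a larger α lowers the critical value, so more of the H₁ sampling distribution falls in the rejection region.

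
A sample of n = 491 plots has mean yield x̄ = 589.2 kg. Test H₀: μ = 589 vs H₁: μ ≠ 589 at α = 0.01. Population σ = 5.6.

z = (x̄ - μ₀)/(σ/√n) = (589.2 - 589)/(5.6/√491) = 0.791. Critical value: ±2.576. Since |0.791| ≤ 2.576, Fail to reject H₀.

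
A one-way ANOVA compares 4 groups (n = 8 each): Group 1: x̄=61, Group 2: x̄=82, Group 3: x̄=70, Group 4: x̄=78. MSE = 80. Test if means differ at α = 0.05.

Grand mean = 72.75. SS_between = 2070.0, MS_between = 690.0. F = 8.625, F_crit ≈ 2.947. Reject H₀.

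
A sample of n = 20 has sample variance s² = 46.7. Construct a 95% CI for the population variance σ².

df = 19. χ²_{0.025} = 32.852, χ²_{0.975} = 8.907. CI for σ² = ((n-1)s²/χ²_{α/2}, (n-1)s²/χ²_{1-α/2}) = (19·46.7/32.852, 19·46.7/8.907) = (27.01, 99.62)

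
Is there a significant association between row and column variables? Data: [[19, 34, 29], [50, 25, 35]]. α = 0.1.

χ² = 12.036. df = 2, critical = 4.605. Reject H₀. Variables are dependent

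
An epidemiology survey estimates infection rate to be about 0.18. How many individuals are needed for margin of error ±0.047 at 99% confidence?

n = z²p(1-p)/E² = 2.576²×0.18×0.82/0.047² = 443.4 → n = 444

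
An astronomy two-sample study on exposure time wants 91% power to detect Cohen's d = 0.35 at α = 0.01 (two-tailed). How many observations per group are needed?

z_{α/2} = 2.576, z_β = Φ⁻¹(0.91) = 1.341. For small effect (d = 0.35): n per group = 2(z_{α/2} + z_β)²/d² = 2(2.576 + 1.341)²/0.35² = 250.5 → 251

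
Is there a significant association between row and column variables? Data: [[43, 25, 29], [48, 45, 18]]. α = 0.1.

χ² = 7.656. df = 2, critical = 4.605. Reject H₀. Variables are dependent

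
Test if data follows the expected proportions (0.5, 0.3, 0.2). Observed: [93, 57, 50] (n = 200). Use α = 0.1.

Expected: [100.0, 60.0, 40.0]. χ² = 3.14. df = 2, critical = 4.605. Fail to reject H₀.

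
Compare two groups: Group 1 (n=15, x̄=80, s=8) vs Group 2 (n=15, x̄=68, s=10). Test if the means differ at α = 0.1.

Pooled sp = 9.06. t = 3.629, df = 28. Critical t = ±1.701. Reject H₀.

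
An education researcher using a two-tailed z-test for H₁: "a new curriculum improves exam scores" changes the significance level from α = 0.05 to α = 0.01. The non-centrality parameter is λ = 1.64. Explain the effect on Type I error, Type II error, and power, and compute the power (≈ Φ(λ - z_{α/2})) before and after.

Decreasing α from 0.05 to 0.01:
• Type I error rate decreases (α is the Type I rate by definition).
• Critical value moves from z_{α/2} = 1.96 to 2.576, so power = Φ(λ - z_{α/2}) goes from Φ(1.64 - 1.96) = 0.374 to Φ(1.64 - 2.576) = 0.175.
• Type II error rate β = 1 - power therefore increases (0.626 → 0.825).
Appropriate when false positives are costly — here, adopting a curriculum that gives no real benefit — disruption for nothing.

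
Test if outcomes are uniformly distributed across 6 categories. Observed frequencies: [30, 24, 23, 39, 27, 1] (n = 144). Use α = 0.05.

Expected = 24 each. χ² = Σ(O-E)²/E = 33.333. df = 5, critical value = 11.07. Reject H₀.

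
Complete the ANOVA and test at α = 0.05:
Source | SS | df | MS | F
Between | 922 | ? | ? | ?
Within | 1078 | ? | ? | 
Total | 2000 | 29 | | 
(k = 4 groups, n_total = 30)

df_between = 3, df_within = 26. MS_between = 307.33, MS_within = 41.46. F = 7.412, F_crit ≈ 2.975. Reject H₀.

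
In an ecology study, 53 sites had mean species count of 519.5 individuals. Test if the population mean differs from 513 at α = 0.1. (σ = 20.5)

z = (x̄ - μ₀)/(σ/√n) = (519.5 - 513)/(20.5/√53) = 2.308. Critical value: ±1.645. Since |2.308| > 1.645, Reject H₀.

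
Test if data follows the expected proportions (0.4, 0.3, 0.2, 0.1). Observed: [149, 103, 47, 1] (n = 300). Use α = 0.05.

Expected: [120.0, 90.0, 60.0, 30.0]. χ² = 39.736. df = 3, critical = 7.815. Reject H₀.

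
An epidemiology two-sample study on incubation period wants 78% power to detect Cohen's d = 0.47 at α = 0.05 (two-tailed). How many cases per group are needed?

z_{α/2} = 1.96, z_β = Φ⁻¹(0.78) = 0.772. For small effect (d = 0.47): n per group = 2(z_{α/2} + z_β)²/d² = 2(1.96 + 0.772)²/0.47² = 67.6 → 68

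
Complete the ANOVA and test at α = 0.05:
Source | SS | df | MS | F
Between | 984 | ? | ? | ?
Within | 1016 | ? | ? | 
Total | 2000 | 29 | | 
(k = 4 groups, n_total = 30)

df_between = 3, df_within = 26. MS_between = 328.0, MS_within = 39.08. F = 8.394, F_crit ≈ 2.975. Reject H₀.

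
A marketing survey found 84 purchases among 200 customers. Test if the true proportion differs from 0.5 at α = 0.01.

p̂ = 0.42, p₀ = 0.5. z = (p̂ - p₀)/√(p₀(1-p₀)/n) = -2.263. Critical: ±2.576. Fail to reject H₀.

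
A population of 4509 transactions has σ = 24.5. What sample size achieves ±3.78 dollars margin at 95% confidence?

Without FPC: n₀ = (1.96×24.5/3.78)² = 161.384. With FPC: n = n₀N/(n₀+N-1) = 155.8 → n = 156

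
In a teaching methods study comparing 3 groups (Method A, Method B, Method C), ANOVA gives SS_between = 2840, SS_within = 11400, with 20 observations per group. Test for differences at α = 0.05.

df_between = 2, df_within = 57. F = MS_between/MS_within = 1420.0/200.0 = 7.1. F_crit ≈ 3.159. Reject H₀. At least one mean differs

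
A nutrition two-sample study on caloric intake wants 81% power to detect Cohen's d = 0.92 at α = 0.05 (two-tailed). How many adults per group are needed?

z_{α/2} = 1.96, z_β = Φ⁻¹(0.81) = 0.878. For large effect (d = 0.92): n per group = 2(z_{α/2} + z_β)²/d² = 2(1.96 + 0.878)²/0.92² = 19.03 → 20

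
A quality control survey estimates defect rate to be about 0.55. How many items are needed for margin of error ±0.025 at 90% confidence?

n = z²p(1-p)/E² = 1.645²×0.55×0.45/0.025² = 1071.6 → n = 1072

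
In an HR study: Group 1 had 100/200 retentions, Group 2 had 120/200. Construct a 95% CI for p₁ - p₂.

p̂₁ = 0.5, p̂₂ = 0.6. Difference = -0.1. CI = (-0.197, -0.003)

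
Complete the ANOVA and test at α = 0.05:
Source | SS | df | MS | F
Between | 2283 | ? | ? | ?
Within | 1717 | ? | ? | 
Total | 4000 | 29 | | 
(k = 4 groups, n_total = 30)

df_between = 3, df_within = 26. MS_between = 761.0, MS_within = 66.04. F = 11.524, F_crit ≈ 2.975. Reject H₀.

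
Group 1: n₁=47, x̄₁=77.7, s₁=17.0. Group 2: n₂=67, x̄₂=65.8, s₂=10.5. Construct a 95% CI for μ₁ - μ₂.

Difference = 11.9. SE = √(17.0²/47 + 10.5²/67) = 2.792. CI = (6.43, 17.37)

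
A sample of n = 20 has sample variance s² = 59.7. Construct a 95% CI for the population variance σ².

df = 19. χ²_{0.025} = 32.852, χ²_{0.975} = 8.907. CI for σ² = ((n-1)s²/χ²_{α/2}, (n-1)s²/χ²_{1-α/2}) = (19·59.7/32.852, 19·59.7/8.907) = (34.53, 127.35)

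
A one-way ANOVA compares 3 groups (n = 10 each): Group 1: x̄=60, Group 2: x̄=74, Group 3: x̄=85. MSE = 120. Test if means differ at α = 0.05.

Grand mean = 73.0. SS_between = 3140.0, MS_between = 1570.0. F = 13.083, F_crit ≈ 3.354. Reject H₀.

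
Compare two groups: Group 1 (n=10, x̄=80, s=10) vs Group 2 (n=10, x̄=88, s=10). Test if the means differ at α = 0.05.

Pooled sp = 10.0. t = -1.789, df = 18. Critical t = ±2.101. Fail to reject H₀.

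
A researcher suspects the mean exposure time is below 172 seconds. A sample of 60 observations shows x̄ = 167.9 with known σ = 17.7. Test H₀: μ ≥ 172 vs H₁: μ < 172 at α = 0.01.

z = -1.794. Critical value: -2.33. Fail to reject H₀.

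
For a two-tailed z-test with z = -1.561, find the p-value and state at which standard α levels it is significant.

p = 2·P(Z > |-1.561|) = 2·(1 - Φ(1.561)) ≈ 0.1185. Not significant at any standard level.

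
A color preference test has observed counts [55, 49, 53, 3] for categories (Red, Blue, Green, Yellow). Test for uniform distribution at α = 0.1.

Expected = 40 each. χ² = Σ(O-E)²/E = 46.1. df = 3, critical value = 6.251. Reject H₀.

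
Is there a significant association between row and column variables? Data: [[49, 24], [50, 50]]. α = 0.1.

χ² = 5.054. df = 1, critical = 2.706. Reject H₀. Variables are dependent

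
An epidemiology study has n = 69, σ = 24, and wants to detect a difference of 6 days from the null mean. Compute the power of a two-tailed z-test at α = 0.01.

SE = σ/√n = 24/√69 = 2.889. Non-centrality λ = d/SE = 6/2.889 = 2.077. Power ≈ Φ(λ - z_{α/2}) = Φ(2.077 - 2.576) = Φ(-0.499) = 0.309.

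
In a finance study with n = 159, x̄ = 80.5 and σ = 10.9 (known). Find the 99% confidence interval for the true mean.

CI = x̄ ± z*(σ/√n) = 80.5 ± 2.576(10.9/√159) = 80.5 ± 2.23 = (78.27, 82.73)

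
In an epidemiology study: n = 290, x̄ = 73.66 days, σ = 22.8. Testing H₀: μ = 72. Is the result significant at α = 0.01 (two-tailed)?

z = (73.66 - 72)/(22.8/√290) = 1.24. Since |z| ≤ 2.576, not significant at α = 0.01.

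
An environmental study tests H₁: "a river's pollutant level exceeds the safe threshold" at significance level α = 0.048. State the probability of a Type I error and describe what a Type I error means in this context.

P(Type I error) = α = 0.048. A Type I error is rejecting H₀ when H₀ is actually true (false positive) — here, concluding that a river's pollutant level exceeds the safe threshold when in fact this is not the case. Consequence: shutting down a compliant factory unnecessarily.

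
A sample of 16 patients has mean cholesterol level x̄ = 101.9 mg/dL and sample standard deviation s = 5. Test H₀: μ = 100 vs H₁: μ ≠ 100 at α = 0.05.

t = (x̄ - μ₀)/(s/√n) = (101.9 - 100)/(5/√16) = 1.52. df = 15, critical t = ±2.131. Fail to reject H₀.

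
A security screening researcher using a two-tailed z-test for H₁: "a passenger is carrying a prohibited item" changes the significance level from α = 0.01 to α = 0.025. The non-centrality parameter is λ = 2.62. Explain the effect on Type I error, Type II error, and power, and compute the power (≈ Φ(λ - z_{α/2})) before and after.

Increasing α from 0.01 to 0.025:
• Type I error rate increases (α is the Type I rate by definition).
• Critical value moves from z_{α/2} = 2.576 to 2.241, so power = Φ(λ - z_{α/2}) goes from Φ(2.62 - 2.576) = 0.518 to Φ(2.62 - 2.241) = 0.648.
• Type II error rate β = 1 - power therefore decreases (0.482 → 0.352).
Appropriate when false negatives are costly — here, letting a prohibited item through — security breach.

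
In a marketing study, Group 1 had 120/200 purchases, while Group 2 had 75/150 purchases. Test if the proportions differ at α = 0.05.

p̂₁ = 0.6, p̂₂ = 0.5, pooled p̂ = 0.557. z = 1.864. Critical: ±1.96. Fail to reject H₀.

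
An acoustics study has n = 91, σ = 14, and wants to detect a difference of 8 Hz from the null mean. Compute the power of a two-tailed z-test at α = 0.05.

SE = σ/√n = 14/√91 = 1.468. Non-centrality λ = d/SE = 8/1.468 = 5.451. Power ≈ Φ(λ - z_{α/2}) = Φ(5.451 - 1.96) = Φ(3.491) = 1.0.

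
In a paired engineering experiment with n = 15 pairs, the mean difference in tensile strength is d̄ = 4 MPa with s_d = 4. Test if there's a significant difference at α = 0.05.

t = d̄/(s_d/√n) = 4/(4/√15) = 3.873. df = 14, critical t = ±2.145. Reject H₀.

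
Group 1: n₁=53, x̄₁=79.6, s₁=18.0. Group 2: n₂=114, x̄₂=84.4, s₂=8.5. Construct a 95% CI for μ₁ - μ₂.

Difference = -4.8. SE = √(18.0²/53 + 8.5²/114) = 2.597. CI = (-9.89, 0.29)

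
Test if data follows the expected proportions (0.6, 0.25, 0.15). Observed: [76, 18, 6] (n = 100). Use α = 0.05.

Expected: [60.0, 25.0, 15.0]. χ² = 11.627. df = 2, critical = 5.991. Reject H₀.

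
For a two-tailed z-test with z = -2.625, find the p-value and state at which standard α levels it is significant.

p = 2·P(Z > |-2.625|) = 2·(1 - Φ(2.625)) ≈ 0.0087. Significant at α = 0.1; Significant at α = 0.05; Significant at α = 0.01.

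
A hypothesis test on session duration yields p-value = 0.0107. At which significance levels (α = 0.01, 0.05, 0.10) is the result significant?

p = 0.0107. Significant at: α = 0.05, 0.1.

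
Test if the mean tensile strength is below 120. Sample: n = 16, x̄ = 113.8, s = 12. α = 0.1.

t = (113.8 - 120)/(12/√16) = -2.067, df = 15. Critical t = -1.341. Reject H₀.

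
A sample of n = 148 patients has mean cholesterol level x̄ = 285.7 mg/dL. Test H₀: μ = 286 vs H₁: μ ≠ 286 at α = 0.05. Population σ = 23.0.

z = (x̄ - μ₀)/(σ/√n) = (285.7 - 286)/(23.0/√148) = -0.159. Critical value: ±1.96. Since |-0.159| ≤ 1.96, Fail to reject H₀.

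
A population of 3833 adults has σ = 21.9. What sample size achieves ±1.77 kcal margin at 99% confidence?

Without FPC: n₀ = (2.576×21.9/1.77)² = 1015.859. With FPC: n = n₀N/(n₀+N-1) = 803.2 → n = 804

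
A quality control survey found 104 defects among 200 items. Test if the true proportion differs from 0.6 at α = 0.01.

p̂ = 0.52, p₀ = 0.6. z = (p̂ - p₀)/√(p₀(1-p₀)/n) = -2.309. Critical: ±2.576. Fail to reject H₀.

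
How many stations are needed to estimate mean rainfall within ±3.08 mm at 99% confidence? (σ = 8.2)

n = (z*σ/E)² = (2.576×8.2/3.08)² = 47.03 → n = 48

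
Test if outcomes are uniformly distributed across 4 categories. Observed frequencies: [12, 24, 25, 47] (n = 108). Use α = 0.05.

Expected = 27 each. χ² = Σ(O-E)²/E = 23.63. df = 3, critical value = 7.815. Reject H₀.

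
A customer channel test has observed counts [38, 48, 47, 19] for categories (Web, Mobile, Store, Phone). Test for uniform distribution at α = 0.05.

Expected = 38 each. χ² = Σ(O-E)²/E = 14.263. df = 3, critical value = 7.815. Reject H₀.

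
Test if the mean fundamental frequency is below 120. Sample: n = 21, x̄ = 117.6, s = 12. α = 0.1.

t = (117.6 - 120)/(12/√21) = -0.917, df = 20. Critical t = -1.325. Fail to reject H₀.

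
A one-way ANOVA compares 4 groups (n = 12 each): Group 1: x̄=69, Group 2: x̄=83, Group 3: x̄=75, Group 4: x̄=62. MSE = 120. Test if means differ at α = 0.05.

Grand mean = 72.25. SS_between = 2865.0, MS_between = 955.0. F = 7.958, F_crit ≈ 2.816. Reject H₀.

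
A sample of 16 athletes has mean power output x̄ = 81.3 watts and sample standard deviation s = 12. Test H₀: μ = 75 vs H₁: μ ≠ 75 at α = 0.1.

t = (x̄ - μ₀)/(s/√n) = (81.3 - 75)/(12/√16) = 2.1. df = 15, critical t = ±1.753. Reject H₀.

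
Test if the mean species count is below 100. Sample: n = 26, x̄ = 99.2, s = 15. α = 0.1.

t = (99.2 - 100)/(15/√26) = -0.272, df = 25. Critical t = -1.316. Fail to reject H₀.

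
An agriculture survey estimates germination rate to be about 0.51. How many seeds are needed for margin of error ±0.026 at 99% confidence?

n = z²p(1-p)/E² = 2.576²×0.51×0.49/0.026² = 2453.1 → n = 2454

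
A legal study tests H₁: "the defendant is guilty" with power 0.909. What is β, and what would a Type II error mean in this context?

β = 1 - power = 1 - 0.909 = 0.091. A Type II error is failing to reject H₀ when H₀ is false (false negative) — here, failing to conclude that the defendant is guilty when in fact it is true. Consequence: acquitting a guilty person.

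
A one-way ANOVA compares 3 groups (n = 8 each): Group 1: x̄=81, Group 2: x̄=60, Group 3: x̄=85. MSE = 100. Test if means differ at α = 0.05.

Grand mean = 75.33. SS_between = 2885.33, MS_between = 1442.67. F = 14.427, F_crit ≈ 3.467. Reject H₀.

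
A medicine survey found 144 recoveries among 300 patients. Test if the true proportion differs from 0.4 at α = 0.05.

p̂ = 0.48, p₀ = 0.4. z = (p̂ - p₀)/√(p₀(1-p₀)/n) = 2.828. Critical: ±1.96. Reject H₀.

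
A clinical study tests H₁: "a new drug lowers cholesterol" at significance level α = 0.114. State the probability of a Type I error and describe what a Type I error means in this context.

P(Type I error) = α = 0.114. A Type I error is rejecting H₀ when H₀ is actually true (false positive) — here, concluding that a new drug lowers cholesterol when in fact this is not the case. Consequence: approving an ineffective drug — patients take a useless medication and may skip effective alternatives.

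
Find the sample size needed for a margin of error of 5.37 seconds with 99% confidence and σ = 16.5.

n = (z*σ/E)² = (2.576×16.5/5.37)² = 62.6 → n = 63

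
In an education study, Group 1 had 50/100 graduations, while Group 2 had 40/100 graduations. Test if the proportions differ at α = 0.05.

p̂₁ = 0.5, p̂₂ = 0.4, pooled p̂ = 0.45. z = 1.421. Critical: ±1.96. Fail to reject H₀.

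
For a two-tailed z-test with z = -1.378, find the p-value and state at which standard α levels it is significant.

p = 2·P(Z > |-1.378|) = 2·(1 - Φ(1.378)) ≈ 0.1682. Not significant at any standard level.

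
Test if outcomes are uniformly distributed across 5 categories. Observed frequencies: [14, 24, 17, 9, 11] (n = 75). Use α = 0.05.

Expected = 15 each. χ² = Σ(O-E)²/E = 9.2. df = 4, critical value = 9.488. Fail to reject H₀.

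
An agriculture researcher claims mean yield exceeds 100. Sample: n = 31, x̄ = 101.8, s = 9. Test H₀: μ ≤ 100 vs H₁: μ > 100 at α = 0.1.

t = (101.8 - 100)/(9/√31) = 1.114, df = 30. Critical t = 1.31. Fail to reject H₀.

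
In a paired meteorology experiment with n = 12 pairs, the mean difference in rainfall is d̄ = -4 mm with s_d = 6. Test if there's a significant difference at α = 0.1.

t = d̄/(s_d/√n) = -4/(6/√12) = -2.309. df = 11, critical t = ±1.796. Reject H₀.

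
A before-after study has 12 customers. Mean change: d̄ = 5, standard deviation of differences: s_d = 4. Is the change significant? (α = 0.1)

t = d̄/(s_d/√n) = 5/(4/√12) = 4.33. df = 11, critical t = ±1.796. Reject H₀.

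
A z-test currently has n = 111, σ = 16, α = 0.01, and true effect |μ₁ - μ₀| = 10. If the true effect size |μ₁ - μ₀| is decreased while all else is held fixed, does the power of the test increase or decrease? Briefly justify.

Power decreases: a smaller true effect decreases the non-centrality λ = |μ₁ - μ₀|/(σ/√n).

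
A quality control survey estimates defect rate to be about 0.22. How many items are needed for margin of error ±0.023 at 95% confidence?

n = z²p(1-p)/E² = 1.96²×0.22×0.78/0.023² = 1246.2 → n = 1247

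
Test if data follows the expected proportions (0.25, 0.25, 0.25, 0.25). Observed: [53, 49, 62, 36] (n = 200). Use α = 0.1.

Expected: [50.0, 50.0, 50.0, 50.0]. χ² = 7.0. df = 3, critical = 6.251. Reject H₀.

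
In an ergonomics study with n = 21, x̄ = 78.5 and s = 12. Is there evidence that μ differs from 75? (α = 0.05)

t = (x̄ - μ₀)/(s/√n) = (78.5 - 75)/(12/√21) = 1.337. df = 20, critical t = ±2.086. Fail to reject H₀.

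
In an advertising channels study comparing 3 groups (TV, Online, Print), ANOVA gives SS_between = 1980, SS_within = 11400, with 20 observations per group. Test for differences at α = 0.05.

df_between = 2, df_within = 57. F = MS_between/MS_within = 990.0/200.0 = 4.95. F_crit ≈ 3.159. Reject H₀. At least one mean differs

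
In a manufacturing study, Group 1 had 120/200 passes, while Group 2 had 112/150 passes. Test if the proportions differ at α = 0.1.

p̂₁ = 0.6, p̂₂ = 0.747, pooled p̂ = 0.663. z = -2.872. Critical: ±1.645. Reject H₀.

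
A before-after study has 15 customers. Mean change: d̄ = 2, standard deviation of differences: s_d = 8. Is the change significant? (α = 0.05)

t = d̄/(s_d/√n) = 2/(8/√15) = 0.968. df = 14, critical t = ±2.145. Fail to reject H₀.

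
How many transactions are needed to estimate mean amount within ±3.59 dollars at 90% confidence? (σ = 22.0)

n = (z*σ/E)² = (1.645×22.0/3.59)² = 101.6 → n = 102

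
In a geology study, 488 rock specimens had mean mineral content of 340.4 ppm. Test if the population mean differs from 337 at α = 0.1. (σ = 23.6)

z = (x̄ - μ₀)/(σ/√n) = (340.4 - 337)/(23.6/√488) = 3.183. Critical value: ±1.645. Since |3.183| > 1.645, Reject H₀.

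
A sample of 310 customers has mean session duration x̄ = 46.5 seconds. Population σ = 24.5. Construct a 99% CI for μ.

CI = x̄ ± z*(σ/√n) = 46.5 ± 2.576(24.5/√310) = 46.5 ± 3.58 = (42.92, 50.08)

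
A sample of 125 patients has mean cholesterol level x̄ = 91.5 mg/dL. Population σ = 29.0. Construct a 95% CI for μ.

CI = x̄ ± z*(σ/√n) = 91.5 ± 1.96(29.0/√125) = 91.5 ± 5.08 = (86.42, 96.58)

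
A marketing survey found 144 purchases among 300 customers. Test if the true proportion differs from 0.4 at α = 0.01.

p̂ = 0.48, p₀ = 0.4. z = (p̂ - p₀)/√(p₀(1-p₀)/n) = 2.828. Critical: ±2.576. Reject H₀.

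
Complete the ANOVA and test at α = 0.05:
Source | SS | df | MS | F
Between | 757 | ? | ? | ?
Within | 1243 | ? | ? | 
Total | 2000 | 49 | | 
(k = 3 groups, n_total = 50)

df_between = 2, df_within = 47. MS_between = 378.5, MS_within = 26.45. F = 14.312, F_crit ≈ 3.195. Reject H₀.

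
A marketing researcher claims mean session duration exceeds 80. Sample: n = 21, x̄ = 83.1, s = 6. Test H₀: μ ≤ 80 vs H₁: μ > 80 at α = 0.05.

t = (83.1 - 80)/(6/√21) = 2.368, df = 20. Critical t = 1.725. Reject H₀.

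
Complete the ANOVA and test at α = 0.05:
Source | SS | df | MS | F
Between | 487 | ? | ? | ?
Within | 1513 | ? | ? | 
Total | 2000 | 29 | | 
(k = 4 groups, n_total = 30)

df_between = 3, df_within = 26. MS_between = 162.33, MS_within = 58.19. F = 2.79, F_crit ≈ 2.975. Fail to reject H₀.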